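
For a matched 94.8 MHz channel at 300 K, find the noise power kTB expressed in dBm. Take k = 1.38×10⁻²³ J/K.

−94.1 dBm

P_n = kTB = 1.38×10⁻²³ × 300 × 9.48×10⁷ = 3.92×10⁻¹³ W
In dBm: 10 log₁₀(3.92×10⁻¹³ / 10⁻³) = −94.1 dBm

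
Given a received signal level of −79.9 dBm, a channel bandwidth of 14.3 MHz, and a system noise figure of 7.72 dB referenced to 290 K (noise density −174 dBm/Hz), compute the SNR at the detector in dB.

Noise floor: N = −174 + 10 log₁₀(B) + NF
10 log₁₀(1.43×10⁷) = 71.55 dB
N = −174 + 71.55 + 7.72 = −94.73 dBm
SNR = P_sig − N = −79.9 − (−94.73) = 14.83 dB → 14.8 dB

14.8 dB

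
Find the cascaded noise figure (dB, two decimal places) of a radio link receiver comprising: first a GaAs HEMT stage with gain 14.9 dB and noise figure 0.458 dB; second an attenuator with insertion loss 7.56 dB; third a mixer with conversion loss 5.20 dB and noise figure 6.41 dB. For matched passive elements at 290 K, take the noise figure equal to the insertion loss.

2.76 dB

Convert to linear (a loss of L dB is a gain of −L dB): F_i = 10^(NF_i/10), G_i = 10^(G_i,dB/10)
  Stage 1: F_1 = 10^(0.458/10) = 1.111, G_1 = 10^(14.9/10) = 30.90
  Stage 2: F_2 = 10^(7.56/10) = 5.702, G_2 = 10^(−7.56/10) = 0.1754
  Stage 3: F_3 = 10^(6.41/10) = 4.375, G_3 = 10^(−5.20/10) = 0.3020
Friis cascade:
  F = 1.111 + (5.702 − 1)/30.90 + (4.375 − 1)/5.420 = 1.886
NF = 10 log₁₀(1.886) = 2.76 dB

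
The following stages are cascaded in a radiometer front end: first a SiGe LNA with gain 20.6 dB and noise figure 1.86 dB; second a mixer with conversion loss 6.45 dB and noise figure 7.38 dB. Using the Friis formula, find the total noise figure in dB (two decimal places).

1.97 dB

Convert to linear (a loss of L dB is a gain of −L dB): F_i = 10^(NF_i/10), G_i = 10^(G_i,dB/10)
  Stage 1: F_1 = 10^(1.86/10) = 1.535, G_1 = 10^(20.6/10) = 114.8
  Stage 2: F_2 = 10^(7.38/10) = 5.470, G_2 = 10^(−6.45/10) = 0.2265
Friis cascade:
  F = 1.535 + (5.470 − 1)/114.8 = 1.574
NF = 10 log₁₀(1.574) = 1.97 dB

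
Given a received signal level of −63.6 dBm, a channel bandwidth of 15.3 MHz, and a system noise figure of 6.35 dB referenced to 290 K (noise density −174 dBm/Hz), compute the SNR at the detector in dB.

32.2 dB

Noise floor: N = −174 + 10 log₁₀(B) + NF
10 log₁₀(1.53×10⁷) = 71.85 dB
N = −174 + 71.85 + 6.35 = −95.80 dBm
SNR = P_sig − N = −63.6 − (−95.80) = 32.20 dB → 32.2 dB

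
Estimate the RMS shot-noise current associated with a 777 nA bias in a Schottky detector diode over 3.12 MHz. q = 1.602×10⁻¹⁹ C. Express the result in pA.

I_n = √(2qI·B)
2qI·B = 2 × 1.602×10⁻¹⁹ × 7.77×10⁻⁷ × 3.12×10⁶ = 7.77×10⁻¹⁹ A²
I_n = √(7.77×10⁻¹⁹) = 8.81×10⁻¹⁰ A = 881 pA

881 pA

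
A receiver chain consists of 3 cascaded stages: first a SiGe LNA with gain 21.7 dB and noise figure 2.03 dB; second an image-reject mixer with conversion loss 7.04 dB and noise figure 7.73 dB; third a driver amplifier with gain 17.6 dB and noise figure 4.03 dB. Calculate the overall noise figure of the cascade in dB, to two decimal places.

Convert to linear (a loss of L dB is a gain of −L dB): F_i = 10^(NF_i/10), G_i = 10^(G_i,dB/10)
  Stage 1: F_1 = 10^(2.03/10) = 1.596, G_1 = 10^(21.7/10) = 147.9
  Stage 2: F_2 = 10^(7.73/10) = 5.929, G_2 = 10^(−7.04/10) = 0.1977
  Stage 3: F_3 = 10^(4.03/10) = 2.529, G_3 = 10^(17.6/10) = 57.54
Friis cascade:
  F = 1.596 + (5.929 − 1)/147.9 + (2.529 − 1)/29.24 = 1.682
NF = 10 log₁₀(1.682) = 2.26 dB

2.26 dB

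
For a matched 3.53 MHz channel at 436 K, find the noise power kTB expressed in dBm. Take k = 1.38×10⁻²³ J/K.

P_n = kTB = 1.38×10⁻²³ × 436 × 3.53×10⁶ = 2.12×10⁻¹⁴ W
In dBm: 10 log₁₀(2.12×10⁻¹⁴ / 10⁻³) = −106.7 dBm

−106.7 dBm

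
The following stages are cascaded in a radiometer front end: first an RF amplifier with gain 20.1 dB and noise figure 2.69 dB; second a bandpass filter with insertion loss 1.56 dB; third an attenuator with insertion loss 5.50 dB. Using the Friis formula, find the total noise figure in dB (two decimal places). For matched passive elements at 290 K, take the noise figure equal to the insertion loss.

Convert to linear (a loss of L dB is a gain of −L dB): F_i = 10^(NF_i/10), G_i = 10^(G_i,dB/10)
  Stage 1: F_1 = 10^(2.69/10) = 1.858, G_1 = 10^(20.1/10) = 102.3
  Stage 2: F_2 = 10^(1.56/10) = 1.432, G_2 = 10^(−1.56/10) = 0.6982
  Stage 3: F_3 = 10^(5.50/10) = 3.548, G_3 = 10^(−5.50/10) = 0.2818
Friis cascade:
  F = 1.858 + (1.432 − 1)/102.3 + (3.548 − 1)/71.45 = 1.898
NF = 10 log₁₀(1.898) = 2.78 dB

2.78 dB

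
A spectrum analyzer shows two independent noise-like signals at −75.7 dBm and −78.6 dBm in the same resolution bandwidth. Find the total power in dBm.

−73.9 dBm

Convert to linear, add, convert back:
P₁ = 2.69×10⁻¹¹ W, P₂ = 1.38×10⁻¹¹ W
P_tot = 4.07×10⁻¹¹ W → 10 log₁₀(P_tot / 10⁻³) = −73.9 dBm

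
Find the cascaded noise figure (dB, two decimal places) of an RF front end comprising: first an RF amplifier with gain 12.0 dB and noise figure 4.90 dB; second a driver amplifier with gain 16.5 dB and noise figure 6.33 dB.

Convert to linear (a loss of L dB is a gain of −L dB): F_i = 10^(NF_i/10), G_i = 10^(G_i,dB/10)
  Stage 1: F_1 = 10^(4.90/10) = 3.090, G_1 = 10^(12.0/10) = 15.85
  Stage 2: F_2 = 10^(6.33/10) = 4.295, G_2 = 10^(16.5/10) = 44.67
Friis cascade:
  F = 3.090 + (4.295 − 1)/15.85 = 3.298
NF = 10 log₁₀(3.298) = 5.18 dB

5.18 dB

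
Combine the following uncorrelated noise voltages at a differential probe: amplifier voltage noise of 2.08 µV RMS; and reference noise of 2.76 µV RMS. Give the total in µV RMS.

3.46 µV

Uncorrelated sources add in power (mean-square): V_tot = √(ΣV_i²)
V_tot = √[(2.08×10⁻⁶)² + (2.76×10⁻⁶)²] = 3.46×10⁻⁶ V = 3.46 µV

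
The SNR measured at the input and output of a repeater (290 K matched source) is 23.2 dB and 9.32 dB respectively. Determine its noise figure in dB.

13.88 dB

NF (dB) = SNR_in(dB) − SNR_out(dB) when the source is at T₀
NF = 23.2 − 9.32 = 13.88 dB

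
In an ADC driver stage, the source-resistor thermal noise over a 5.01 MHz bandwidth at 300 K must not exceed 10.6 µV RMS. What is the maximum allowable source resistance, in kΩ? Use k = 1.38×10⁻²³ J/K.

1.35 kΩ

Johnson–Nyquist: V_n = √(4kTRB) ⇒ R = V_n² / (4kTB)
4kTB = 4 × 1.38×10⁻²³ × 300 × 5.01×10⁶ = 8.30×10⁻¹⁴
R = (1.06×10⁻⁵)² / 8.30×10⁻¹⁴ = 1.35×10³ Ω = 1.35 kΩ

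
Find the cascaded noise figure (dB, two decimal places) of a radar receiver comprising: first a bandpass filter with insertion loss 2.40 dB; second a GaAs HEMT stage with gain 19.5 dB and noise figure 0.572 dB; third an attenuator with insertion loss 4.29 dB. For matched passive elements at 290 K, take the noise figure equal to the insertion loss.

Convert to linear (a loss of L dB is a gain of −L dB): F_i = 10^(NF_i/10), G_i = 10^(G_i,dB/10)
  Stage 1: F_1 = 10^(2.40/10) = 1.738, G_1 = 10^(−2.40/10) = 0.5754
  Stage 2: F_2 = 10^(0.572/10) = 1.141, G_2 = 10^(19.5/10) = 89.13
  Stage 3: F_3 = 10^(4.29/10) = 2.685, G_3 = 10^(−4.29/10) = 0.3724
Friis cascade:
  F = 1.738 + (1.141 − 1)/0.5754 + (2.685 − 1)/51.29 = 2.015
NF = 10 log₁₀(2.015) = 3.04 dB

3.04 dB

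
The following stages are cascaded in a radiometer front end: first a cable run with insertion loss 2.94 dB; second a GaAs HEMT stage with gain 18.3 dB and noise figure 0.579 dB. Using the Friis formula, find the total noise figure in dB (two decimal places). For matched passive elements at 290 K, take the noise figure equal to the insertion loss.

Convert to linear (a loss of L dB is a gain of −L dB): F_i = 10^(NF_i/10), G_i = 10^(G_i,dB/10)
  Stage 1: F_1 = 10^(2.94/10) = 1.968, G_1 = 10^(−2.94/10) = 0.5082
  Stage 2: F_2 = 10^(0.579/10) = 1.143, G_2 = 10^(18.3/10) = 67.61
Friis cascade:
  F = 1.968 + (1.143 − 1)/0.5082 = 2.249
NF = 10 log₁₀(2.249) = 3.52 dB

3.52 dB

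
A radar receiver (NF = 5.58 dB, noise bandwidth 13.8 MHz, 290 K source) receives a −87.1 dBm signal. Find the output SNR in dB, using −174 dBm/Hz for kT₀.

9.9 dB

Noise floor: N = −174 + 10 log₁₀(B) + NF
10 log₁₀(1.38×10⁷) = 71.4 dB
N = −174 + 71.4 + 5.58 = −97.02 dBm
SNR = P_sig − N = −87.1 − (−97.02) = 9.92 dB → 9.9 dB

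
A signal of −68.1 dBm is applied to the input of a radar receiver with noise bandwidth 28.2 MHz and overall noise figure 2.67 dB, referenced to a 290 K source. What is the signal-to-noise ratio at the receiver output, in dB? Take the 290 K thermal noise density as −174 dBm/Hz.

Noise floor: N = −174 + 10 log₁₀(B) + NF
10 log₁₀(2.82×10⁷) = 74.5 dB
N = −174 + 74.5 + 2.67 = −96.83 dBm
SNR = P_sig − N = −68.1 − (−96.83) = 28.73 dB → 28.7 dB

28.7 dB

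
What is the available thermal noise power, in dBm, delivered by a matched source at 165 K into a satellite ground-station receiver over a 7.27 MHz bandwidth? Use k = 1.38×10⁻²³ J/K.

P_n = kTB = 1.38×10⁻²³ × 165 × 7.27×10⁶ = 1.66×10⁻¹⁴ W
In dBm: 10 log₁₀(1.66×10⁻¹⁴ / 10⁻³) = −107.8 dBm

−107.8 dBm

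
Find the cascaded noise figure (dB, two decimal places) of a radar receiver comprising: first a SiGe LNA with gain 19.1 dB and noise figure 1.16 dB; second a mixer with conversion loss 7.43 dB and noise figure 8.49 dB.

1.40 dB

Convert to linear (a loss of L dB is a gain of −L dB): F_i = 10^(NF_i/10), G_i = 10^(G_i,dB/10)
  Stage 1: F_1 = 10^(1.16/10) = 1.306, G_1 = 10^(19.1/10) = 81.28
  Stage 2: F_2 = 10^(8.49/10) = 7.063, G_2 = 10^(−7.43/10) = 0.1807
Friis cascade:
  F = 1.306 + (7.063 − 1)/81.28 = 1.381
NF = 10 log₁₀(1.381) = 1.40 dB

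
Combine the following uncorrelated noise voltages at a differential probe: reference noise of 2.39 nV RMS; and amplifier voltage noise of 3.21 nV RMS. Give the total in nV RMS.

Uncorrelated sources add in power (mean-square): V_tot = √(ΣV_i²)
V_tot = √[(2.39×10⁻⁹)² + (3.21×10⁻⁹)²] = 4.00×10⁻⁹ V = 4.00 nV

4.00 nV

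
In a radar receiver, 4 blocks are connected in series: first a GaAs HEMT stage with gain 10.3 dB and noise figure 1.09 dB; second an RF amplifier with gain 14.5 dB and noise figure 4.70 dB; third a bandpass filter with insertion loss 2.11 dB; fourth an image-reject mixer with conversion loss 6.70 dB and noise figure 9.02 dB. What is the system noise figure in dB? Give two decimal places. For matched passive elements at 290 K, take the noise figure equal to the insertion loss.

Convert to linear (a loss of L dB is a gain of −L dB): F_i = 10^(NF_i/10), G_i = 10^(G_i,dB/10)
  Stage 1: F_1 = 10^(1.09/10) = 1.285, G_1 = 10^(10.3/10) = 10.72
  Stage 2: F_2 = 10^(4.70/10) = 2.951, G_2 = 10^(14.5/10) = 28.18
  Stage 3: F_3 = 10^(2.11/10) = 1.626, G_3 = 10^(−2.11/10) = 0.6152
  Stage 4: F_4 = 10^(9.02/10) = 7.980, G_4 = 10^(−6.70/10) = 0.2138
Friis cascade:
  F = 1.285 + (2.951 − 1)/10.72 + (1.626 − 1)/302.0 + (7.980 − 1)/185.8 = 1.507
NF = 10 log₁₀(1.507) = 1.78 dB

1.78 dB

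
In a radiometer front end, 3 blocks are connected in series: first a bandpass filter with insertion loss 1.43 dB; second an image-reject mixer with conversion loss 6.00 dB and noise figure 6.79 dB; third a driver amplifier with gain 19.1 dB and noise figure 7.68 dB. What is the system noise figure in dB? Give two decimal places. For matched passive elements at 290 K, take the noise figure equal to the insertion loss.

Convert to linear (a loss of L dB is a gain of −L dB): F_i = 10^(NF_i/10), G_i = 10^(G_i,dB/10)
  Stage 1: F_1 = 10^(1.43/10) = 1.390, G_1 = 10^(−1.43/10) = 0.7194
  Stage 2: F_2 = 10^(6.79/10) = 4.775, G_2 = 10^(−6.00/10) = 0.2512
  Stage 3: F_3 = 10^(7.68/10) = 5.861, G_3 = 10^(19.1/10) = 81.28
Friis cascade:
  F = 1.390 + (4.775 − 1)/0.7194 + (5.861 − 1)/0.1807 = 33.54
NF = 10 log₁₀(33.54) = 15.26 dB

15.26 dB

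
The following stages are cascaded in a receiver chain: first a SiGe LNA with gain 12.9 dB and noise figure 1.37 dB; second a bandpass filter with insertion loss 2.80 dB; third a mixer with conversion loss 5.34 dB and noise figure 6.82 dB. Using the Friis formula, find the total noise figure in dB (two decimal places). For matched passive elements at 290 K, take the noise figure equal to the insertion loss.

Convert to linear (a loss of L dB is a gain of −L dB): F_i = 10^(NF_i/10), G_i = 10^(G_i,dB/10)
  Stage 1: F_1 = 10^(1.37/10) = 1.371, G_1 = 10^(12.9/10) = 19.50
  Stage 2: F_2 = 10^(2.80/10) = 1.905, G_2 = 10^(−2.80/10) = 0.5248
  Stage 3: F_3 = 10^(6.82/10) = 4.808, G_3 = 10^(−5.34/10) = 0.2924
Friis cascade:
  F = 1.371 + (1.905 − 1)/19.50 + (4.808 − 1)/10.23 = 1.789
NF = 10 log₁₀(1.789) = 2.53 dB

2.53 dB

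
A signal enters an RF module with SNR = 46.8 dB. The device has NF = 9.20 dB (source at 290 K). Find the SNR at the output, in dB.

By definition F = SNR_in/SNR_out, so in dB: SNR_out = SNR_in − NF
SNR_out = 46.8 − 9.20 = 37.60 dB

37.60 dB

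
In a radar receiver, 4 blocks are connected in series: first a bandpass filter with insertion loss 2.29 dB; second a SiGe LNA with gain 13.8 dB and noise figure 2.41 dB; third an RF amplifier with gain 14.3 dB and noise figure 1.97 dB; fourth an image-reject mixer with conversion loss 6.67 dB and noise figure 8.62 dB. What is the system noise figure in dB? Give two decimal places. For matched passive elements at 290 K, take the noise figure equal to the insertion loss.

Convert to linear (a loss of L dB is a gain of −L dB): F_i = 10^(NF_i/10), G_i = 10^(G_i,dB/10)
  Stage 1: F_1 = 10^(2.29/10) = 1.694, G_1 = 10^(−2.29/10) = 0.5902
  Stage 2: F_2 = 10^(2.41/10) = 1.742, G_2 = 10^(13.8/10) = 23.99
  Stage 3: F_3 = 10^(1.97/10) = 1.574, G_3 = 10^(14.3/10) = 26.92
  Stage 4: F_4 = 10^(8.62/10) = 7.278, G_4 = 10^(−6.67/10) = 0.2153
Friis cascade:
  F = 1.694 + (1.742 − 1)/0.5902 + (1.574 − 1)/14.16 + (7.278 − 1)/381.1 = 3.008
NF = 10 log₁₀(3.008) = 4.78 dB

4.78 dB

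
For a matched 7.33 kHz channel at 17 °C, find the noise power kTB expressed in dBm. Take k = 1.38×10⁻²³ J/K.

−135.3 dBm

T = 17 °C + 273.15 = 290.15 K
P_n = kTB = 1.38×10⁻²³ × 290.15 × 7.33×10³ = 2.93×10⁻¹⁷ W
In dBm: 10 log₁₀(2.93×10⁻¹⁷ / 10⁻³) = −135.3 dBm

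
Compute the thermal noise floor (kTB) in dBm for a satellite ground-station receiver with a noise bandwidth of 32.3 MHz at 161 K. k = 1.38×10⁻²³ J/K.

−101.4 dBm

P_n = kTB = 1.38×10⁻²³ × 161 × 3.23×10⁷ = 7.18×10⁻¹⁴ W
In dBm: 10 log₁₀(7.18×10⁻¹⁴ / 10⁻³) = −101.4 dBm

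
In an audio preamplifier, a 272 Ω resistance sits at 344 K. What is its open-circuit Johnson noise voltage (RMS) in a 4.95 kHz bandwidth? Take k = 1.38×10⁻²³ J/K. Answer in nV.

V_n = √(4kTRB)
4kTRB = 4 × 1.38×10⁻²³ × 344 × 2.72×10² × 4.95×10³ = 2.56×10⁻¹⁴ V²
V_n = √(2.56×10⁻¹⁴) = 1.60×10⁻⁷ V = 160 nV

160 nV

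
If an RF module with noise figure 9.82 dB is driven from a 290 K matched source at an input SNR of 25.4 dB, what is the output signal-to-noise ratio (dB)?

By definition F = SNR_in/SNR_out, so in dB: SNR_out = SNR_in − NF
SNR_out = 25.4 − 9.82 = 15.58 dB

15.58 dB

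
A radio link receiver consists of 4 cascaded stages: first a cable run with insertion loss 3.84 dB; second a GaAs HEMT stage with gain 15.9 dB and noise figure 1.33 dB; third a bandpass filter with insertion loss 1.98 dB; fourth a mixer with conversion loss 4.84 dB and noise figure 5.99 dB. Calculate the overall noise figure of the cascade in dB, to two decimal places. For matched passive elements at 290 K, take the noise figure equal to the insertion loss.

Convert to linear (a loss of L dB is a gain of −L dB): F_i = 10^(NF_i/10), G_i = 10^(G_i,dB/10)
  Stage 1: F_1 = 10^(3.84/10) = 2.421, G_1 = 10^(−3.84/10) = 0.4130
  Stage 2: F_2 = 10^(1.33/10) = 1.358, G_2 = 10^(15.9/10) = 38.90
  Stage 3: F_3 = 10^(1.98/10) = 1.578, G_3 = 10^(−1.98/10) = 0.6339
  Stage 4: F_4 = 10^(5.99/10) = 3.972, G_4 = 10^(−4.84/10) = 0.3281
Friis cascade:
  F = 2.421 + (1.358 − 1)/0.4130 + (1.578 − 1)/16.07 + (3.972 − 1)/10.19 = 3.616
NF = 10 log₁₀(3.616) = 5.58 dB

5.58 dB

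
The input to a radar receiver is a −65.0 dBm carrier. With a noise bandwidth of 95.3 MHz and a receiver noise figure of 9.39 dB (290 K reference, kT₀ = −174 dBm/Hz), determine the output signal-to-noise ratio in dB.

19.8 dB

Noise floor: N = −174 + 10 log₁₀(B) + NF
10 log₁₀(9.53×10⁷) = 79.79 dB
N = −174 + 79.79 + 9.39 = −84.82 dBm
SNR = P_sig − N = −65.0 − (−84.82) = 19.82 dB → 19.8 dB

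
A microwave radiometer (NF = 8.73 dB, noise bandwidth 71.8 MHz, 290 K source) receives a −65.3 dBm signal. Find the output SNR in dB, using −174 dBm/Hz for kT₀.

Noise floor: N = −174 + 10 log₁₀(B) + NF
10 log₁₀(7.18×10⁷) = 78.56 dB
N = −174 + 78.56 + 8.73 = −86.71 dBm
SNR = P_sig − N = −65.3 − (−86.71) = 21.41 dB → 21.4 dB

21.4 dB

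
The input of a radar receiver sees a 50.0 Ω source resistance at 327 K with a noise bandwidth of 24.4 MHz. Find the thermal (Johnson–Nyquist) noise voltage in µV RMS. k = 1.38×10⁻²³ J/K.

V_n = √(4kTRB)
4kTRB = 4 × 1.38×10⁻²³ × 327 × 5.00×10¹ × 2.44×10⁷ = 2.20×10⁻¹¹ V²
V_n = √(2.20×10⁻¹¹) = 4.69×10⁻⁶ V = 4.69 µV

4.69 µV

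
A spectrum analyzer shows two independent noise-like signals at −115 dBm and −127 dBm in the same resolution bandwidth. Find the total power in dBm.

−114.7 dBm

Convert to linear, add, convert back:
P₁ = 3.16×10⁻¹⁵ W, P₂ = 2.00×10⁻¹⁶ W
P_tot = 3.36×10⁻¹⁵ W → 10 log₁₀(P_tot / 10⁻³) = −114.7 dBm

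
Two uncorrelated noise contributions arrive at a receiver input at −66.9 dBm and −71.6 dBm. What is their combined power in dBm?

Convert to linear, add, convert back:
P₁ = 2.04×10⁻¹⁰ W, P₂ = 6.92×10⁻¹¹ W
P_tot = 2.73×10⁻¹⁰ W → 10 log₁₀(P_tot / 10⁻³) = −65.6 dBm

−65.6 dBm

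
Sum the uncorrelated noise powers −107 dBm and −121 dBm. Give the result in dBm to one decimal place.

Convert to linear, add, convert back:
P₁ = 2.00×10⁻¹⁴ W, P₂ = 7.94×10⁻¹⁶ W
P_tot = 2.07×10⁻¹⁴ W → 10 log₁₀(P_tot / 10⁻³) = −106.8 dBm

−106.8 dBm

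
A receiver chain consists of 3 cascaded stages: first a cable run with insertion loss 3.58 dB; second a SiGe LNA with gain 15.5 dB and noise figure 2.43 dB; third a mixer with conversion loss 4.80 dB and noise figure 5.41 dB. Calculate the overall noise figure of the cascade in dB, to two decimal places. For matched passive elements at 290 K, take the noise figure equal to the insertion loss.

6.18 dB

Convert to linear (a loss of L dB is a gain of −L dB): F_i = 10^(NF_i/10), G_i = 10^(G_i,dB/10)
  Stage 1: F_1 = 10^(3.58/10) = 2.280, G_1 = 10^(−3.58/10) = 0.4385
  Stage 2: F_2 = 10^(2.43/10) = 1.750, G_2 = 10^(15.5/10) = 35.48
  Stage 3: F_3 = 10^(5.41/10) = 3.475, G_3 = 10^(−4.80/10) = 0.3311
Friis cascade:
  F = 2.280 + (1.750 − 1)/0.4385 + (3.475 − 1)/15.56 = 4.149
NF = 10 log₁₀(4.149) = 6.18 dB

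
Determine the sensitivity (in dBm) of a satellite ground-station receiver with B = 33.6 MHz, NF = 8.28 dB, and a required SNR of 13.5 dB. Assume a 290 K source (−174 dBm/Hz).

Sensitivity = −174 + 10 log₁₀(B) + NF + SNR_min
= −174 + 75.26 + 8.28 + 13.5
= −76.96 dBm → −77.0 dBm

−77.0 dBm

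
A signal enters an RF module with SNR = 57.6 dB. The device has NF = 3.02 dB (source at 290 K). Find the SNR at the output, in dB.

By definition F = SNR_in/SNR_out, so in dB: SNR_out = SNR_in − NF
SNR_out = 57.6 − 3.02 = 54.58 dB

54.58 dB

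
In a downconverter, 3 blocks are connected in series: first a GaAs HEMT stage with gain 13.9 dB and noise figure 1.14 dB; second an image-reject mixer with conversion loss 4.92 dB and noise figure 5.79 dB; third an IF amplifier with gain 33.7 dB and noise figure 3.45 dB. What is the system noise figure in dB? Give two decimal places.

1.95 dB

Convert to linear (a loss of L dB is a gain of −L dB): F_i = 10^(NF_i/10), G_i = 10^(G_i,dB/10)
  Stage 1: F_1 = 10^(1.14/10) = 1.300, G_1 = 10^(13.9/10) = 24.55
  Stage 2: F_2 = 10^(5.79/10) = 3.793, G_2 = 10^(−4.92/10) = 0.3221
  Stage 3: F_3 = 10^(3.45/10) = 2.213, G_3 = 10^(33.7/10) = 2344
Friis cascade:
  F = 1.300 + (3.793 − 1)/24.55 + (2.213 − 1)/7.907 = 1.567
NF = 10 log₁₀(1.567) = 1.95 dB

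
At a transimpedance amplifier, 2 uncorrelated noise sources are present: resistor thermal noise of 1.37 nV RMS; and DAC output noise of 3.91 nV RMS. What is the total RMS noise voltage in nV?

Uncorrelated sources add in power (mean-square): V_tot = √(ΣV_i²)
V_tot = √[(1.37×10⁻⁹)² + (3.91×10⁻⁹)²] = 4.14×10⁻⁹ V = 4.14 nV

4.14 nV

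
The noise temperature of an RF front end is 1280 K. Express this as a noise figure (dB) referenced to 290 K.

7.34 dB

F = 1 + T_e/T₀ = 1 + 1280/290 = 5.41379
NF = 10 log₁₀(5.41379) = 7.34 dB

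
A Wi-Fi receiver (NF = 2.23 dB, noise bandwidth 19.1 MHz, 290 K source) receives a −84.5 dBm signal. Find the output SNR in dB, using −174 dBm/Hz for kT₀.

Noise floor: N = −174 + 10 log₁₀(B) + NF
10 log₁₀(1.91×10⁷) = 72.81 dB
N = −174 + 72.81 + 2.23 = −98.96 dBm
SNR = P_sig − N = −84.5 − (−98.96) = 14.46 dB → 14.5 dB

14.5 dB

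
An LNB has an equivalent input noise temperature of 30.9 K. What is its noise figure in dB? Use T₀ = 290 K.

0.440 dB

F = 1 + T_e/T₀ = 1 + 30.9/290 = 1.10655
NF = 10 log₁₀(1.10655) = 0.440 dB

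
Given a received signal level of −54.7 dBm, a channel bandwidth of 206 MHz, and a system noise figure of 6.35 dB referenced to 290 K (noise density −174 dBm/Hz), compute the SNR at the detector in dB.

29.8 dB

Noise floor: N = −174 + 10 log₁₀(B) + NF
10 log₁₀(2.06×10⁸) = 83.14 dB
N = −174 + 83.14 + 6.35 = −84.51 dBm
SNR = P_sig − N = −54.7 − (−84.51) = 29.81 dB → 29.8 dB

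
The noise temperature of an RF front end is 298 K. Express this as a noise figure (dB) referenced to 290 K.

F = 1 + T_e/T₀ = 1 + 298/290 = 2.02759
NF = 10 log₁₀(2.02759) = 3.07 dB

3.07 dB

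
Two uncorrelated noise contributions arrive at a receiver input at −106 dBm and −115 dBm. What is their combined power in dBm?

−105.5 dBm

Convert to linear, add, convert back:
P₁ = 2.51×10⁻¹⁴ W, P₂ = 3.16×10⁻¹⁵ W
P_tot = 2.83×10⁻¹⁴ W → 10 log₁₀(P_tot / 10⁻³) = −105.5 dBm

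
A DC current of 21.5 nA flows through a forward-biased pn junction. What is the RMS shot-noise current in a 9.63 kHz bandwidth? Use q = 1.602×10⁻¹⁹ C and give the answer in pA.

8.14 pA

I_n = √(2qI·B)
2qI·B = 2 × 1.602×10⁻¹⁹ × 2.15×10⁻⁸ × 9.63×10³ = 6.63×10⁻²³ A²
I_n = √(6.63×10⁻²³) = 8.14×10⁻¹² A = 8.14 pA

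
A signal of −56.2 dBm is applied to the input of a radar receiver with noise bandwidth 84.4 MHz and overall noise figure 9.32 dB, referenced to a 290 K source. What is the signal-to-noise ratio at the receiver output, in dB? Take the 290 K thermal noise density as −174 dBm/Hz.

Noise floor: N = −174 + 10 log₁₀(B) + NF
10 log₁₀(8.44×10⁷) = 79.26 dB
N = −174 + 79.26 + 9.32 = −85.42 dBm
SNR = P_sig − N = −56.2 − (−85.42) = 29.22 dB → 29.2 dB

29.2 dB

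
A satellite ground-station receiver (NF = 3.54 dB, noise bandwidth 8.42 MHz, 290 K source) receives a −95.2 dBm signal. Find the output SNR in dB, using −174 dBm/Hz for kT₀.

6.0 dB

Noise floor: N = −174 + 10 log₁₀(B) + NF
10 log₁₀(8.42×10⁶) = 69.25 dB
N = −174 + 69.25 + 3.54 = −101.21 dBm
SNR = P_sig − N = −95.2 − (−101.21) = 6.01 dB → 6.0 dB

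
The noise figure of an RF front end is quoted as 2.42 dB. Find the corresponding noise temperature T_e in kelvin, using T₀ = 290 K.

F = 10^(2.42/10) = 1.74582
T_e = (F − 1)·T₀ = (1.74582 − 1) × 290 = 216 K

216 K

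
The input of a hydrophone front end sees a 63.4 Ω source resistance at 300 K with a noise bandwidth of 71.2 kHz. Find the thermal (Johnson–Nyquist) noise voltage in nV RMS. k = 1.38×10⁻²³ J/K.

V_n = √(4kTRB)
4kTRB = 4 × 1.38×10⁻²³ × 300 × 6.34×10¹ × 7.12×10⁴ = 7.48×10⁻¹⁴ V²
V_n = √(7.48×10⁻¹⁴) = 2.73×10⁻⁷ V = 273 nV

273 nV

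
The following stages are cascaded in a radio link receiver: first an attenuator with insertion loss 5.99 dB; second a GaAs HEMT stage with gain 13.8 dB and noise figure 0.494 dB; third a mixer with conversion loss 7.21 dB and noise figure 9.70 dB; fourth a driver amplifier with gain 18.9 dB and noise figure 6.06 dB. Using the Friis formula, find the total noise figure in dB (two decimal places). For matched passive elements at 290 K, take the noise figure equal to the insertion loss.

Convert to linear (a loss of L dB is a gain of −L dB): F_i = 10^(NF_i/10), G_i = 10^(G_i,dB/10)
  Stage 1: F_1 = 10^(5.99/10) = 3.972, G_1 = 10^(−5.99/10) = 0.2518
  Stage 2: F_2 = 10^(0.494/10) = 1.120, G_2 = 10^(13.8/10) = 23.99
  Stage 3: F_3 = 10^(9.70/10) = 9.333, G_3 = 10^(−7.21/10) = 0.1901
  Stage 4: F_4 = 10^(6.06/10) = 4.036, G_4 = 10^(18.9/10) = 77.62
Friis cascade:
  F = 3.972 + (1.120 − 1)/0.2518 + (9.333 − 1)/6.039 + (4.036 − 1)/1.148 = 8.475
NF = 10 log₁₀(8.475) = 9.28 dB

9.28 dB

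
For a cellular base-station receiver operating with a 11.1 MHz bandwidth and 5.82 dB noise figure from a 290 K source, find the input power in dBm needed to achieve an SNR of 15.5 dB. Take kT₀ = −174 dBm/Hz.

Sensitivity = −174 + 10 log₁₀(B) + NF + SNR_min
= −174 + 70.45 + 5.82 + 15.5
= −82.23 dBm → −82.2 dBm

−82.2 dBm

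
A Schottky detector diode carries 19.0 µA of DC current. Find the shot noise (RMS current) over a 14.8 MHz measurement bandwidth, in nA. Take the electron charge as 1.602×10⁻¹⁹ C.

9.49 nA

I_n = √(2qI·B)
2qI·B = 2 × 1.602×10⁻¹⁹ × 1.90×10⁻⁵ × 1.48×10⁷ = 9.01×10⁻¹⁷ A²
I_n = √(9.01×10⁻¹⁷) = 9.49×10⁻⁹ A = 9.49 nA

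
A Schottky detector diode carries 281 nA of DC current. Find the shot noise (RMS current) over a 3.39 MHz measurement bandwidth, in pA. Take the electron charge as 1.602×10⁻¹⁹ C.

552 pA

I_n = √(2qI·B)
2qI·B = 2 × 1.602×10⁻¹⁹ × 2.81×10⁻⁷ × 3.39×10⁶ = 3.05×10⁻¹⁹ A²
I_n = √(3.05×10⁻¹⁹) = 5.52×10⁻¹⁰ A = 552 pA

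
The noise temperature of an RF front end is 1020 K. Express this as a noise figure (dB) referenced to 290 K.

6.55 dB

F = 1 + T_e/T₀ = 1 + 1020/290 = 4.51724
NF = 10 log₁₀(4.51724) = 6.55 dB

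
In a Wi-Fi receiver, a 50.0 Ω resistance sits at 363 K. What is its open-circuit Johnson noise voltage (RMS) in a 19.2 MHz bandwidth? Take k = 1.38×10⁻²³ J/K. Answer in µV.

4.39 µV

V_n = √(4kTRB)
4kTRB = 4 × 1.38×10⁻²³ × 363 × 5.00×10¹ × 1.92×10⁷ = 1.92×10⁻¹¹ V²
V_n = √(1.92×10⁻¹¹) = 4.39×10⁻⁶ V = 4.39 µV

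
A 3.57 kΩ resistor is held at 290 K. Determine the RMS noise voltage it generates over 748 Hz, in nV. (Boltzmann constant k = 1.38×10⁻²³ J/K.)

207 nV

V_n = √(4kTRB)
4kTRB = 4 × 1.38×10⁻²³ × 290 × 3.57×10³ × 7.48×10² = 4.27×10⁻¹⁴ V²
V_n = √(4.27×10⁻¹⁴) = 2.07×10⁻⁷ V = 207 nV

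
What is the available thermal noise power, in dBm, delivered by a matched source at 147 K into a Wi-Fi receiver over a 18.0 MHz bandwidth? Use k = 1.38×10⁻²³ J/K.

P_n = kTB = 1.38×10⁻²³ × 147 × 1.80×10⁷ = 3.65×10⁻¹⁴ W
In dBm: 10 log₁₀(3.65×10⁻¹⁴ / 10⁻³) = −104.4 dBm

−104.4 dBm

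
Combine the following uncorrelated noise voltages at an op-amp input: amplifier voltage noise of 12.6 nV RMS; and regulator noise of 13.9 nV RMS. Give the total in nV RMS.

18.8 nV

Uncorrelated sources add in power (mean-square): V_tot = √(ΣV_i²)
V_tot = √[(1.26×10⁻⁸)² + (1.39×10⁻⁸)²] = 1.88×10⁻⁸ V = 18.8 nV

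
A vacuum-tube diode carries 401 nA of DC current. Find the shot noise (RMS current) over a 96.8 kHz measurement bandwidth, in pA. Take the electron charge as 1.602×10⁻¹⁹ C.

112 pA

I_n = √(2qI·B)
2qI·B = 2 × 1.602×10⁻¹⁹ × 4.01×10⁻⁷ × 9.68×10⁴ = 1.24×10⁻²⁰ A²
I_n = √(1.24×10⁻²⁰) = 1.12×10⁻¹⁰ A = 112 pA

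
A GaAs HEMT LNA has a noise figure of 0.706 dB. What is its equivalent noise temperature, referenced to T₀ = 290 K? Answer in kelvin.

F = 10^(0.706/10) = 1.17652
T_e = (F − 1)·T₀ = (1.17652 − 1) × 290 = 51.2 K

51.2 K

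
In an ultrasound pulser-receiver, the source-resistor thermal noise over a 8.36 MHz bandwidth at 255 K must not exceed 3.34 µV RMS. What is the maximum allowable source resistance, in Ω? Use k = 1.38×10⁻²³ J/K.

Johnson–Nyquist: V_n = √(4kTRB) ⇒ R = V_n² / (4kTB)
4kTB = 4 × 1.38×10⁻²³ × 255 × 8.36×10⁶ = 1.18×10⁻¹³
R = (3.34×10⁻⁶)² / 1.18×10⁻¹³ = 9.48×10¹ Ω = 94.8 Ω

94.8 Ω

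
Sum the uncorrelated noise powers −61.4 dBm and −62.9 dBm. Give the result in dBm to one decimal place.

−59.1 dBm

Convert to linear, add, convert back:
P₁ = 7.24×10⁻¹⁰ W, P₂ = 5.13×10⁻¹⁰ W
P_tot = 1.24×10⁻⁹ W → 10 log₁₀(P_tot / 10⁻³) = −59.1 dBm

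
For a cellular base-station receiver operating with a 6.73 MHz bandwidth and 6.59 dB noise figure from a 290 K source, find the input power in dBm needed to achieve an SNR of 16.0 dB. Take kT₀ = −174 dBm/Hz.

−83.1 dBm

Sensitivity = −174 + 10 log₁₀(B) + NF + SNR_min
= −174 + 68.28 + 6.59 + 16.0
= −83.13 dBm → −83.1 dBm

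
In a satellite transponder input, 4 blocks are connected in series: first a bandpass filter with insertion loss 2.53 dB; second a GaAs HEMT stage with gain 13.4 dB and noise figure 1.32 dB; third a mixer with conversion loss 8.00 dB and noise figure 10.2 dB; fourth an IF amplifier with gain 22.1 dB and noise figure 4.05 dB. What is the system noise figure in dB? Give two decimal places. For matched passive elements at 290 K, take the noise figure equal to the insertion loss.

6.02 dB

Convert to linear (a loss of L dB is a gain of −L dB): F_i = 10^(NF_i/10), G_i = 10^(G_i,dB/10)
  Stage 1: F_1 = 10^(2.53/10) = 1.791, G_1 = 10^(−2.53/10) = 0.5585
  Stage 2: F_2 = 10^(1.32/10) = 1.355, G_2 = 10^(13.4/10) = 21.88
  Stage 3: F_3 = 10^(10.2/10) = 10.47, G_3 = 10^(−8.00/10) = 0.1585
  Stage 4: F_4 = 10^(4.05/10) = 2.541, G_4 = 10^(22.1/10) = 162.2
Friis cascade:
  F = 1.791 + (1.355 − 1)/0.5585 + (10.47 − 1)/12.22 + (2.541 − 1)/1.936 = 3.998
NF = 10 log₁₀(3.998) = 6.02 dB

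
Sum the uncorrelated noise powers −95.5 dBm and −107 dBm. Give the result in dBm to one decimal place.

Convert to linear, add, convert back:
P₁ = 2.82×10⁻¹³ W, P₂ = 2.00×10⁻¹⁴ W
P_tot = 3.02×10⁻¹³ W → 10 log₁₀(P_tot / 10⁻³) = −95.2 dBm

−95.2 dBm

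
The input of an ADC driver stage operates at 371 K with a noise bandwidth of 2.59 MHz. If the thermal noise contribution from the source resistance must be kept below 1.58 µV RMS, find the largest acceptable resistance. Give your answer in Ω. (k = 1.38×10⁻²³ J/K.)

47.1 Ω

Johnson–Nyquist: V_n = √(4kTRB) ⇒ R = V_n² / (4kTB)
4kTB = 4 × 1.38×10⁻²³ × 371 × 2.59×10⁶ = 5.30×10⁻¹⁴
R = (1.58×10⁻⁶)² / 5.30×10⁻¹⁴ = 4.71×10¹ Ω = 47.1 Ω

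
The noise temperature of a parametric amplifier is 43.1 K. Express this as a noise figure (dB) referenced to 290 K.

0.602 dB

F = 1 + T_e/T₀ = 1 + 43.1/290 = 1.14862
NF = 10 log₁₀(1.14862) = 0.602 dB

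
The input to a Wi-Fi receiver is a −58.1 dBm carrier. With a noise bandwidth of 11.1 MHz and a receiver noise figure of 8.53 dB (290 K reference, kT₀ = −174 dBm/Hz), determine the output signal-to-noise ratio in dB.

Noise floor: N = −174 + 10 log₁₀(B) + NF
10 log₁₀(1.11×10⁷) = 70.45 dB
N = −174 + 70.45 + 8.53 = −95.02 dBm
SNR = P_sig − N = −58.1 − (−95.02) = 36.92 dB → 36.9 dB

36.9 dB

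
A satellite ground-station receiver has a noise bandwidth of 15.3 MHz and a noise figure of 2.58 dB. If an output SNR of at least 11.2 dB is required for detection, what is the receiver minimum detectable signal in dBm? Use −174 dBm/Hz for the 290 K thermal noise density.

Sensitivity = −174 + 10 log₁₀(B) + NF + SNR_min
= −174 + 71.85 + 2.58 + 11.2
= −88.37 dBm → −88.4 dBm

−88.4 dBm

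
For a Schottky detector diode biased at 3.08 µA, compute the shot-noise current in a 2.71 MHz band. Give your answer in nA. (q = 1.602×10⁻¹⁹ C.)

I_n = √(2qI·B)
2qI·B = 2 × 1.602×10⁻¹⁹ × 3.08×10⁻⁶ × 2.71×10⁶ = 2.67×10⁻¹⁸ A²
I_n = √(2.67×10⁻¹⁸) = 1.64×10⁻⁹ A = 1.64 nA

1.64 nA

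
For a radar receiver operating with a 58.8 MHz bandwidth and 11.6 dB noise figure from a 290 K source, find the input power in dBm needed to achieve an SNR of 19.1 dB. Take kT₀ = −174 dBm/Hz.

Sensitivity = −174 + 10 log₁₀(B) + NF + SNR_min
= −174 + 77.69 + 11.6 + 19.1
= −65.61 dBm → −65.6 dBm

−65.6 dBm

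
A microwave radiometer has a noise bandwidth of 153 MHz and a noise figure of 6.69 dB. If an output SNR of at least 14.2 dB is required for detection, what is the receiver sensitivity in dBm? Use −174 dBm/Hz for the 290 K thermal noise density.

Sensitivity = −174 + 10 log₁₀(B) + NF + SNR_min
= −174 + 81.85 + 6.69 + 14.2
= −71.26 dBm → −71.3 dBm

−71.3 dBm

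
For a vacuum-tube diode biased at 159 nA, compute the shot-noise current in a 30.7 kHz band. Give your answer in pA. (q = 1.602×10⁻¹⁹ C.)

39.5 pA

I_n = √(2qI·B)
2qI·B = 2 × 1.602×10⁻¹⁹ × 1.59×10⁻⁷ × 3.07×10⁴ = 1.56×10⁻²¹ A²
I_n = √(1.56×10⁻²¹) = 3.95×10⁻¹¹ A = 39.5 pA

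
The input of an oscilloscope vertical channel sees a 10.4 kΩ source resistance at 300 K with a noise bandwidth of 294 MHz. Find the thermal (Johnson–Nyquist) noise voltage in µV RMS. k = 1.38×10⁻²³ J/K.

225 µV

V_n = √(4kTRB)
4kTRB = 4 × 1.38×10⁻²³ × 300 × 1.04×10⁴ × 2.94×10⁸ = 5.06×10⁻⁸ V²
V_n = √(5.06×10⁻⁸) = 2.25×10⁻⁴ V = 225 µV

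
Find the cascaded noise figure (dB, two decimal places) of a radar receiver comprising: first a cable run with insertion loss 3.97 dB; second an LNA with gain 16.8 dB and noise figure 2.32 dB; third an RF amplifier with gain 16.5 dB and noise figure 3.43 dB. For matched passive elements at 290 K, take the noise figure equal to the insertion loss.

6.35 dB

Convert to linear (a loss of L dB is a gain of −L dB): F_i = 10^(NF_i/10), G_i = 10^(G_i,dB/10)
  Stage 1: F_1 = 10^(3.97/10) = 2.495, G_1 = 10^(−3.97/10) = 0.4009
  Stage 2: F_2 = 10^(2.32/10) = 1.706, G_2 = 10^(16.8/10) = 47.86
  Stage 3: F_3 = 10^(3.43/10) = 2.203, G_3 = 10^(16.5/10) = 44.67
Friis cascade:
  F = 2.495 + (1.706 − 1)/0.4009 + (2.203 − 1)/19.19 = 4.319
NF = 10 log₁₀(4.319) = 6.35 dB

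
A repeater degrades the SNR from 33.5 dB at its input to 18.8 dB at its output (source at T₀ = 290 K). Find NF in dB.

NF (dB) = SNR_in(dB) − SNR_out(dB) when the source is at T₀
NF = 33.5 − 18.8 = 14.7 dB

14.7 dB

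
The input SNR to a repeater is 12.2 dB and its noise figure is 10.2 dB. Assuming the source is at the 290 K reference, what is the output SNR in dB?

2.0 dB

By definition F = SNR_in/SNR_out, so in dB: SNR_out = SNR_in − NF
SNR_out = 12.2 − 10.2 = 2.0 dB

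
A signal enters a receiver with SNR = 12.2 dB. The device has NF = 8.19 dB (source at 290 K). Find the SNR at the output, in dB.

By definition F = SNR_in/SNR_out, so in dB: SNR_out = SNR_in − NF
SNR_out = 12.2 − 8.19 = 4.01 dB

4.01 dB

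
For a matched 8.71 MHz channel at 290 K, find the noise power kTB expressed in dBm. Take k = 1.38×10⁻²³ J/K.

P_n = kTB = 1.38×10⁻²³ × 290 × 8.71×10⁶ = 3.49×10⁻¹⁴ W
In dBm: 10 log₁₀(3.49×10⁻¹⁴ / 10⁻³) = −104.6 dBm

−104.6 dBm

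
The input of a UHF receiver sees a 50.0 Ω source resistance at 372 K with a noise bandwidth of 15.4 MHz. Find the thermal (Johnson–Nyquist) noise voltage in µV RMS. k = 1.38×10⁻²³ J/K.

V_n = √(4kTRB)
4kTRB = 4 × 1.38×10⁻²³ × 372 × 5.00×10¹ × 1.54×10⁷ = 1.58×10⁻¹¹ V²
V_n = √(1.58×10⁻¹¹) = 3.98×10⁻⁶ V = 3.98 µV

3.98 µV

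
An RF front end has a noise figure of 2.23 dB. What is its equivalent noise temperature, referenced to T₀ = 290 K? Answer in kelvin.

F = 10^(2.23/10) = 1.67109
T_e = (F − 1)·T₀ = (1.67109 − 1) × 290 = 195 K

195 K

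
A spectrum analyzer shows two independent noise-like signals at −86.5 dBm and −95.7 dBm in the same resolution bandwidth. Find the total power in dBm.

Convert to linear, add, convert back:
P₁ = 2.24×10⁻¹² W, P₂ = 2.69×10⁻¹³ W
P_tot = 2.51×10⁻¹² W → 10 log₁₀(P_tot / 10⁻³) = −86.0 dBm

−86.0 dBm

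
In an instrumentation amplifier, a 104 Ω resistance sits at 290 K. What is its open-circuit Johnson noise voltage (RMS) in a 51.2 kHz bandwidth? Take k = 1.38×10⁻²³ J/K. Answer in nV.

V_n = √(4kTRB)
4kTRB = 4 × 1.38×10⁻²³ × 290 × 1.04×10² × 5.12×10⁴ = 8.52×10⁻¹⁴ V²
V_n = √(8.52×10⁻¹⁴) = 2.92×10⁻⁷ V = 292 nV

292 nV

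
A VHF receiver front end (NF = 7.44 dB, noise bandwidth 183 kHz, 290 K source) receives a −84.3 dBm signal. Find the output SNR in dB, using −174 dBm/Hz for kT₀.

Noise floor: N = −174 + 10 log₁₀(B) + NF
10 log₁₀(1.83×10⁵) = 52.62 dB
N = −174 + 52.62 + 7.44 = −113.94 dBm
SNR = P_sig − N = −84.3 − (−113.94) = 29.64 dB → 29.6 dB

29.6 dB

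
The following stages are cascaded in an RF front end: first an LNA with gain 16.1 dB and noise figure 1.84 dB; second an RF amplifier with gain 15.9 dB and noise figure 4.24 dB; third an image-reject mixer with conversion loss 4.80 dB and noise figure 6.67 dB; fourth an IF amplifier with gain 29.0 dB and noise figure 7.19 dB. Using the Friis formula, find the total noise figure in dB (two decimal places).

Convert to linear (a loss of L dB is a gain of −L dB): F_i = 10^(NF_i/10), G_i = 10^(G_i,dB/10)
  Stage 1: F_1 = 10^(1.84/10) = 1.528, G_1 = 10^(16.1/10) = 40.74
  Stage 2: F_2 = 10^(4.24/10) = 2.655, G_2 = 10^(15.9/10) = 38.90
  Stage 3: F_3 = 10^(6.67/10) = 4.645, G_3 = 10^(−4.80/10) = 0.3311
  Stage 4: F_4 = 10^(7.19/10) = 5.236, G_4 = 10^(29.0/10) = 794.3
Friis cascade:
  F = 1.528 + (2.655 − 1)/40.74 + (4.645 − 1)/1585 + (5.236 − 1)/524.8 = 1.579
NF = 10 log₁₀(1.579) = 1.98 dB

1.98 dB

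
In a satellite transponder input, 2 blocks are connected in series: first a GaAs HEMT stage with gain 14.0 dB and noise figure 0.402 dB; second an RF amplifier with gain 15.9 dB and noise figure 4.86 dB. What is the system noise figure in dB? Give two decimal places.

Convert to linear (a loss of L dB is a gain of −L dB): F_i = 10^(NF_i/10), G_i = 10^(G_i,dB/10)
  Stage 1: F_1 = 10^(0.402/10) = 1.097, G_1 = 10^(14.0/10) = 25.12
  Stage 2: F_2 = 10^(4.86/10) = 3.062, G_2 = 10^(15.9/10) = 38.90
Friis cascade:
  F = 1.097 + (3.062 − 1)/25.12 = 1.179
NF = 10 log₁₀(1.179) = 0.72 dB

0.72 dB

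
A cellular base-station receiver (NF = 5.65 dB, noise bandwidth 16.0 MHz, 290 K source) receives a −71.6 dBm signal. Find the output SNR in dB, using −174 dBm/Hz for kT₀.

24.7 dB

Noise floor: N = −174 + 10 log₁₀(B) + NF
10 log₁₀(1.60×10⁷) = 72.04 dB
N = −174 + 72.04 + 5.65 = −96.31 dBm
SNR = P_sig − N = −71.6 − (−96.31) = 24.71 dB → 24.7 dB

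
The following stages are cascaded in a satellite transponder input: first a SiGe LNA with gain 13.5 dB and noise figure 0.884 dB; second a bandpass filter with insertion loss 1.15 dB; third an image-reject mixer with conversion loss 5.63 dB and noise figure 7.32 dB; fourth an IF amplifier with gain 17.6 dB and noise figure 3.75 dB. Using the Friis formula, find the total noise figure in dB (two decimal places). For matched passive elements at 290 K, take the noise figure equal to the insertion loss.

Convert to linear (a loss of L dB is a gain of −L dB): F_i = 10^(NF_i/10), G_i = 10^(G_i,dB/10)
  Stage 1: F_1 = 10^(0.884/10) = 1.226, G_1 = 10^(13.5/10) = 22.39
  Stage 2: F_2 = 10^(1.15/10) = 1.303, G_2 = 10^(−1.15/10) = 0.7674
  Stage 3: F_3 = 10^(7.32/10) = 5.395, G_3 = 10^(−5.63/10) = 0.2735
  Stage 4: F_4 = 10^(3.75/10) = 2.371, G_4 = 10^(17.6/10) = 57.54
Friis cascade:
  F = 1.226 + (1.303 − 1)/22.39 + (5.395 − 1)/17.18 + (2.371 − 1)/4.699 = 1.787
NF = 10 log₁₀(1.787) = 2.52 dB

2.52 dB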